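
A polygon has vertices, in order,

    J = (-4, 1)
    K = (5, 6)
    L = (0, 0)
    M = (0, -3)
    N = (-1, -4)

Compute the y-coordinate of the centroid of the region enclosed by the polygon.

Apply the surveyor's formula. First the cross-terms c_i = x_i·y_{i+1} − x_{i+1}·y_i:
  -29, 0, 0, -3, -17  ⇒  2A = -49, A = -24.5.
Then Σ (y_i + y_{i+1})·c_i = -131, so ȳ = -131 / (6·(-24.5)) = 131/147.

131/147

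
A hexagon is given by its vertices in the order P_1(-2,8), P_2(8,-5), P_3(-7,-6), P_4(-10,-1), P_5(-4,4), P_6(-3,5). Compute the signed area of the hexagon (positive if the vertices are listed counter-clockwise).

Apply Gauss's area formula: 2A = Σ (x_i·y_{i+1} − x_{i+1}·y_i), indices taken mod 6.
Σ = (-54) + (-83) + (-53) + (-44) + (-8) + (-14) = -256
Signed area = Σ/2 = -128 (negative ⇒ clockwise traversal).

-128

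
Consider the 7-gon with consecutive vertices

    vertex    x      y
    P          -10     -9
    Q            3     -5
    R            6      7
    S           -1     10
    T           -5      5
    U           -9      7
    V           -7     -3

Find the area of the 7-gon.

179.5

Apply Gauss's area formula: 2A = Σ (x_i·y_{i+1} − x_{i+1}·y_i), indices taken mod 7.
Σ = (77) + (51) + (67) + (45) + (10) + (76) + (33) = 359
Area = |Σ|/2 = 179.5.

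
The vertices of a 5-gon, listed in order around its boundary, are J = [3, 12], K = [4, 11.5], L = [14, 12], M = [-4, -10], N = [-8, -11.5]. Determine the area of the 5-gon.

157

Apply the shoelace (surveyor's) formula: 2A = Σ (x_i·y_{i+1} − x_{i+1}·y_i), indices taken mod 5.
Σ = (-13.5) + (-113) + (-92) + (-34) + (-61.5) = -314
Area = |Σ|/2 = 157.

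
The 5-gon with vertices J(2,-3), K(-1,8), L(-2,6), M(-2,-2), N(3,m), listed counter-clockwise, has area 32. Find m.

-7

Write out the shoelace sum; only the two edges meeting at N involve m:
2·Area = [((-2)·m − 3·(-2)) + (3·(-3) − 2·m)] + 39
       = -4·m + 36 = 64
⇒ m = -7.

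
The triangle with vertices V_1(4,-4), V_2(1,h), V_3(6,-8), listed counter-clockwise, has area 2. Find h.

0

Write out the shoelace sum; only the two edges meeting at V_2 involve h:
2·Area = [(4·h − 1·(-4)) + (1·(-8) − 6·h)] + 8
       = -2·h + 4 = 4
⇒ h = 0.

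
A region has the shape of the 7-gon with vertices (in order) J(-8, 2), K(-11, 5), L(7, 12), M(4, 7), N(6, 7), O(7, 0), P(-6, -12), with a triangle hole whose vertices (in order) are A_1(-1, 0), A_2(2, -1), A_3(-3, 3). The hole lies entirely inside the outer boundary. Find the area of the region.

Outer boundary:
Apply the shoelace (surveyor's) formula: 2A = Σ (x_i·y_{i+1} − x_{i+1}·y_i), indices taken mod 7.
Cross-terms: -18, -167, 1, -14, -49, -84, -108  ⇒  Σ = -439
Area = |Σ|/2 = 219.5.
Hole:
A_1→A_2: (-1)(-1) − (2)(0) = 1
A_2→A_3: (2)(3) − (-3)(-1) = 3
A_3→A_1: (-3)(0) − (-1)(3) = 3
Σ = 7
Area = |Σ|/2 = 3.5.
Net area = 219.5 − 3.5 = 216.

216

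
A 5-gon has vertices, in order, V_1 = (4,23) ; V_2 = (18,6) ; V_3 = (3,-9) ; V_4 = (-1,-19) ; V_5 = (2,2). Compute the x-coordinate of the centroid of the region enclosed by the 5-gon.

2038/281

Apply the surveyor's formula. First the cross-terms c_i = x_i·y_{i+1} − x_{i+1}·y_i:
  -390, -180, -66, 36, 38  ⇒  2A = -562, A = -281.
Then Σ (x_i + x_{i+1})·c_i = -12228, so x̄ = -12228 / (6·(-281)) = 2038/281.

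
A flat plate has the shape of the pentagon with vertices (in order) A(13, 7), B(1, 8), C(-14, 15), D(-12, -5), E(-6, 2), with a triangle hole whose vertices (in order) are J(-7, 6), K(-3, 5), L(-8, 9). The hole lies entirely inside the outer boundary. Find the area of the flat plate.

Outer boundary:
Apply the shoelace formula: 2A = Σ (x_i·y_{i+1} − x_{i+1}·y_i), indices taken mod 5.
A→B: (13)(8) − (1)(7) = 97
B→C: (1)(15) − (-14)(8) = 127
C→D: (-14)(-5) − (-12)(15) = 250
D→E: (-12)(2) − (-6)(-5) = -54
E→A: (-6)(7) − (13)(2) = -68
Σ = 352
Area = |Σ|/2 = 176.
Hole:
Apply Gauss's area formula: 2A = Σ (x_i·y_{i+1} − x_{i+1}·y_i), indices taken mod 3.
Σ = (-17) + (13) + (15) = 11
Area = |Σ|/2 = 5.5.
Net area = 176 − 5.5 = 170.5.

170.5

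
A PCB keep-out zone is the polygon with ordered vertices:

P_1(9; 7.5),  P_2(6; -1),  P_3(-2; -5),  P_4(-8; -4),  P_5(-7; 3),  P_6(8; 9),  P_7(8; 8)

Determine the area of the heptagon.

Apply the shoelace (surveyor's) formula: 2A = Σ (x_i·y_{i+1} − x_{i+1}·y_i), indices taken mod 7.
Σ = (-54) + (-32) + (-32) + (-52) + (-87) + (-8) + (-12) = -277
Area = |Σ|/2 = 138.5.

138.5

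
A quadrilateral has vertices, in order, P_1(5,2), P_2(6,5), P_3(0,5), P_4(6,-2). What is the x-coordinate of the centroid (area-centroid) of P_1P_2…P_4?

Apply the surveyor's formula. First the cross-terms c_i = x_i·y_{i+1} − x_{i+1}·y_i:
  13, 30, -30, 22  ⇒  2A = 35, A = 17.5.
Then Σ (x_i + x_{i+1})·c_i = 385, so x̄ = 385 / (6·17.5) = 11/3.

11/3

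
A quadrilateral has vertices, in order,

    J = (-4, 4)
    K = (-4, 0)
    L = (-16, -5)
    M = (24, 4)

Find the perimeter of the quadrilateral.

86

|JK| = √((0)² + (-4)²) = √16 = 4
|KL| = √((-12)² + (-5)²) = √169 = 13
|LM| = √((40)² + (9)²) = √1681 = 41
|MJ| = √((-28)² + (0)²) = √784 = 28
Perimeter = 4 + 13 + 41 + 28 = 86.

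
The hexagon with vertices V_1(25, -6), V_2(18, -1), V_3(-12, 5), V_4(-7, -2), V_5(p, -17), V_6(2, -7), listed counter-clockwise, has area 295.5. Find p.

-11

The doubled signed area Σ (x_i y_{i+1} − x_{i+1} y_i) is linear in p.
With p=0 it equals 536; the coefficient of p is -5 (from the two edges through V_5).
So -5·p + 536 = 2·295.5 = 591 ⇒ p = -11.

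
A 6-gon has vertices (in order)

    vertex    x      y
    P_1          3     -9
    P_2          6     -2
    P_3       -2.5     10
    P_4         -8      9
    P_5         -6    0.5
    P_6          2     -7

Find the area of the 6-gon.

127.25

Apply the shoelace (surveyor's) formula: 2A = Σ (x_i·y_{i+1} − x_{i+1}·y_i), indices taken mod 6.
Σ = (48) + (55) + (57.5) + (50) + (41) + (3) = 254.5
Area = |Σ|/2 = 127.25.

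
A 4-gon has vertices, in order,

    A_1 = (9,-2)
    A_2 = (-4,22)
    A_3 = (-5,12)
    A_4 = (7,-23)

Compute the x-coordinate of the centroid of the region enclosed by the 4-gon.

Apply the surveyor's formula. First the cross-terms c_i = x_i·y_{i+1} − x_{i+1}·y_i:
  190, 62, 31, 193  ⇒  2A = 476, A = 238.
Then Σ (x_i + x_{i+1})·c_i = 3542, so x̄ = 3542 / (6·238) = 253/102.

253/102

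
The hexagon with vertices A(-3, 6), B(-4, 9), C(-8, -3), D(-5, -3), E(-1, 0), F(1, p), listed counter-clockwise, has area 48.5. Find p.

2

Write out the shoelace sum; only the two edges meeting at F involve p:
2·Area = [((-1)·p − 1·0) + (1·6 − (-3)·p)] + 87
       = 2·p + 93 = 97
⇒ p = 2.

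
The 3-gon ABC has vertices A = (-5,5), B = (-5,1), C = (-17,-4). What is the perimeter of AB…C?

32

|AB| = √((0)² + (-4)²) = √16 = 4
|BC| = √((-12)² + (-5)²) = √169 = 13
|CA| = √((12)² + (9)²) = √225 = 15
Perimeter = 4 + 13 + 15 = 32.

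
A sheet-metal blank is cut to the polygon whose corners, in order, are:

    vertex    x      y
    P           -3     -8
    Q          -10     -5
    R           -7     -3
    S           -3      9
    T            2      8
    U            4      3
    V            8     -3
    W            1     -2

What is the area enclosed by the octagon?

Σ = (-65) + (-5) + (-72) + (-42) + (-26) + (-36) + (-13) + (-14) = -273
Area = |Σ|/2 = 136.5.

136.5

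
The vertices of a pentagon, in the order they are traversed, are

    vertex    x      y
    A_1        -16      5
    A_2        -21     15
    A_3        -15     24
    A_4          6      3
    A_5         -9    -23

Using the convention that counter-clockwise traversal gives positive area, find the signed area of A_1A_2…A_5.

Apply the shoelace formula: 2A = Σ (x_i·y_{i+1} − x_{i+1}·y_i), indices taken mod 5.
Cross-terms: -135, -279, -189, -111, -413  ⇒  Σ = -1127
Signed area = Σ/2 = -563.5 (negative ⇒ clockwise traversal).

-563.5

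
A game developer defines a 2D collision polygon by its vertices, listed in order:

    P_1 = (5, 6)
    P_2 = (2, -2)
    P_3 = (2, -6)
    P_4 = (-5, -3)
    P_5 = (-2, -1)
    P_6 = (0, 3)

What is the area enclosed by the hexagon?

Apply the shoelace formula: 2A = Σ (x_i·y_{i+1} − x_{i+1}·y_i), indices taken mod 6.
Cross-terms: -22, -8, -36, -1, -6, -15  ⇒  Σ = -88
Area = |Σ|/2 = 44.

44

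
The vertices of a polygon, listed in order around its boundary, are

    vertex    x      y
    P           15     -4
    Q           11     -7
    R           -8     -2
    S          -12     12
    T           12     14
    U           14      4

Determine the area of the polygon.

417.5

Σ = (-61) + (-78) + (-120) + (-312) + (-148) + (-116) = -835
Area = |Σ|/2 = 417.5.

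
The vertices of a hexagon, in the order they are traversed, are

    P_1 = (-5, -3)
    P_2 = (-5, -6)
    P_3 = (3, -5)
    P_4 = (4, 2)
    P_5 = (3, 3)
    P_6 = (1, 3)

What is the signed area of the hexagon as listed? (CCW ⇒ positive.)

Apply the shoelace formula: 2A = Σ (x_i·y_{i+1} − x_{i+1}·y_i), indices taken mod 6.
Cross-terms: 15, 43, 26, 6, 6, 12  ⇒  Σ = 108
Signed area = Σ/2 = 54 (positive ⇒ counter-clockwise traversal).

54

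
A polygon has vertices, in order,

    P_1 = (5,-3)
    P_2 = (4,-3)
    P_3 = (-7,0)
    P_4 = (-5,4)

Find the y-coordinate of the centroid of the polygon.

Apply Gauss's area formula. First the cross-terms c_i = x_i·y_{i+1} − x_{i+1}·y_i:
  -3, -21, -28, -5  ⇒  2A = -57, A = -28.5.
Then Σ (y_i + y_{i+1})·c_i = -36, so ȳ = -36 / (6·(-28.5)) = 4/19.

4/19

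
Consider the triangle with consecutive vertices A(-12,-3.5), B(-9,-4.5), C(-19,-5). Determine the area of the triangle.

5.75

Apply the shoelace (surveyor's) formula: 2A = Σ (x_i·y_{i+1} − x_{i+1}·y_i), indices taken mod 3.
Cross-terms: 22.5, -40.5, 6.5  ⇒  Σ = -11.5
Area = |Σ|/2 = 5.75.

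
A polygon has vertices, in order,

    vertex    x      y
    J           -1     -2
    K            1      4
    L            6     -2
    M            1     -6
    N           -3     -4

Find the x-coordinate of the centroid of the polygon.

Apply Gauss's area formula. First the cross-terms c_i = x_i·y_{i+1} − x_{i+1}·y_i:
  -2, -26, -34, -22, 2  ⇒  2A = -82, A = -41.
Then Σ (x_i + x_{i+1})·c_i = -384, so x̄ = -384 / (6·(-41)) = 64/41.

64/41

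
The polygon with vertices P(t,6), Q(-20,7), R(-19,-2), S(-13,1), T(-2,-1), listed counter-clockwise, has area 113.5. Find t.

The doubled signed area Σ (x_i y_{i+1} − x_{i+1} y_i) is linear in t.
With t=0 it equals 251; the coefficient of t is 8 (from the two edges through P).
So 8·t + 251 = 2·113.5 = 227 ⇒ t = -3.

-3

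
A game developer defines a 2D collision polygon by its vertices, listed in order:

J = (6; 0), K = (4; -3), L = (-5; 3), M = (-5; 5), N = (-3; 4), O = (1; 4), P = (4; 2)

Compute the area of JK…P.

39

Apply Gauss's area formula: 2A = Σ (x_i·y_{i+1} − x_{i+1}·y_i), indices taken mod 7.
Cross-terms: -18, -3, -10, -5, -16, -14, -12  ⇒  Σ = -78
Area = |Σ|/2 = 39.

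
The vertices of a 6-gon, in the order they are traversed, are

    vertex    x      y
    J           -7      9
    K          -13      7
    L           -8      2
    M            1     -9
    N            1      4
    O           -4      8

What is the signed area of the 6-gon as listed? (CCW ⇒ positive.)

Apply Gauss's area formula: 2A = Σ (x_i·y_{i+1} − x_{i+1}·y_i), indices taken mod 6.
Σ = (68) + (30) + (70) + (13) + (24) + (20) = 225
Signed area = Σ/2 = 112.5 (positive ⇒ counter-clockwise traversal).

112.5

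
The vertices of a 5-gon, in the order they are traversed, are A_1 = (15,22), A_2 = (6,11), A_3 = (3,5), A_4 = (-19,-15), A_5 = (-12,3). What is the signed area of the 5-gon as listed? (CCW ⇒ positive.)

-233

Apply the surveyor's formula: 2A = Σ (x_i·y_{i+1} − x_{i+1}·y_i), indices taken mod 5.
Cross-terms: 33, -3, 50, -237, -309  ⇒  Σ = -466
Signed area = Σ/2 = -233 (negative ⇒ clockwise traversal).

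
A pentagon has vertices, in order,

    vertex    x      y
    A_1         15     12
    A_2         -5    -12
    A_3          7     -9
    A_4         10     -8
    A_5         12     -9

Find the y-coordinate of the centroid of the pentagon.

Apply the surveyor's formula. First the cross-terms c_i = x_i·y_{i+1} − x_{i+1}·y_i:
  -120, 129, 34, 6, 279  ⇒  2A = 328, A = 164.
Then Σ (y_i + y_{i+1})·c_i = -2552, so ȳ = -2552 / (6·164) = -319/123.

-319/123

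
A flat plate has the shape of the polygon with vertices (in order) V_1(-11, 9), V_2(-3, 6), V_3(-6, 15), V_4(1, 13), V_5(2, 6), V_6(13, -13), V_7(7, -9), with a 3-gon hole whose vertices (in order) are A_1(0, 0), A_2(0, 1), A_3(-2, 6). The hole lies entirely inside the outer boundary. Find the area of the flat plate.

Outer boundary:
Apply Gauss's area formula: 2A = Σ (x_i·y_{i+1} − x_{i+1}·y_i), indices taken mod 7.
Cross-terms: -39, -9, -93, -20, -104, -26, -36  ⇒  Σ = -327
Area = |Σ|/2 = 163.5.
Hole:
Apply Gauss's area formula: 2A = Σ (x_i·y_{i+1} − x_{i+1}·y_i), indices taken mod 3.
A_1→A_2: (0)(1) − (0)(0) = 0
A_2→A_3: (0)(6) − (-2)(1) = 2
A_3→A_1: (-2)(0) − (0)(6) = 0
Σ = 2
Area = |Σ|/2 = 1.
Net area = 163.5 − 1 = 162.5.

162.5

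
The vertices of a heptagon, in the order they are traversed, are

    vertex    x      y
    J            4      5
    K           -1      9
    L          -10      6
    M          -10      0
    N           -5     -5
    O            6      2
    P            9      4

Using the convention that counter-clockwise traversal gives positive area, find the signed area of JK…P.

J→K: (4)(9) − (-1)(5) = 41
K→L: (-1)(6) − (-10)(9) = 84
L→M: (-10)(0) − (-10)(6) = 60
M→N: (-10)(-5) − (-5)(0) = 50
N→O: (-5)(2) − (6)(-5) = 20
O→P: (6)(4) − (9)(2) = 6
P→J: (9)(5) − (4)(4) = 29
Σ = 290
Signed area = Σ/2 = 145 (positive ⇒ counter-clockwise traversal).

145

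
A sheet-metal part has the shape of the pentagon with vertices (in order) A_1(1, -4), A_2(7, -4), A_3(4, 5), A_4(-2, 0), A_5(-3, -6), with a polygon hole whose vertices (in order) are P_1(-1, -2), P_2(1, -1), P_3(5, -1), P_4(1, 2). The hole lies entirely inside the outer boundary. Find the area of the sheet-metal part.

Outer boundary:
Apply Gauss's area formula: 2A = Σ (x_i·y_{i+1} − x_{i+1}·y_i), indices taken mod 5.
A_1→A_2: (1)(-4) − (7)(-4) = 24
A_2→A_3: (7)(5) − (4)(-4) = 51
A_3→A_4: (4)(0) − (-2)(5) = 10
A_4→A_5: (-2)(-6) − (-3)(0) = 12
A_5→A_1: (-3)(-4) − (1)(-6) = 18
Σ = 115
Area = |Σ|/2 = 57.5.
Hole:
P_1→P_2: (-1)(-1) − (1)(-2) = 3
P_2→P_3: (1)(-1) − (5)(-1) = 4
P_3→P_4: (5)(2) − (1)(-1) = 11
P_4→P_1: (1)(-2) − (-1)(2) = 0
Σ = 18
Area = |Σ|/2 = 9.
Net area = 57.5 − 9 = 48.5.

48.5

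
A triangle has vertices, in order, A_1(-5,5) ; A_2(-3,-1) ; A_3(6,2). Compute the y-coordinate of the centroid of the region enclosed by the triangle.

Apply the surveyor's formula. First the cross-terms c_i = x_i·y_{i+1} − x_{i+1}·y_i:
  20, 0, 40  ⇒  2A = 60, A = 30.
Then Σ (y_i + y_{i+1})·c_i = 360, so ȳ = 360 / (6·30) = 2.

2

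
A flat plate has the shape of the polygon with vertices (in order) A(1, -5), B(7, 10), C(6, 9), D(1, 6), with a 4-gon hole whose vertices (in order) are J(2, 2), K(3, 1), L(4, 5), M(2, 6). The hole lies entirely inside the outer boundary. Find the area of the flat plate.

25.5

Outer boundary:
Cross-terms: 45, 3, 27, -11  ⇒  Σ = 64
Area = |Σ|/2 = 32.
Hole:
Apply the shoelace formula: 2A = Σ (x_i·y_{i+1} − x_{i+1}·y_i), indices taken mod 4.
Σ = (-4) + (11) + (14) + (-8) = 13
Area = |Σ|/2 = 6.5.
Net area = 32 − 6.5 = 25.5.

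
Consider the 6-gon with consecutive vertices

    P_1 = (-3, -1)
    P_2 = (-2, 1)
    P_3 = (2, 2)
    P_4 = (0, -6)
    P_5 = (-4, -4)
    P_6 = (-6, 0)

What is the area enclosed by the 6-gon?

Σ = (-5) + (-6) + (-12) + (-24) + (-24) + (6) = -65
Area = |Σ|/2 = 32.5.

32.5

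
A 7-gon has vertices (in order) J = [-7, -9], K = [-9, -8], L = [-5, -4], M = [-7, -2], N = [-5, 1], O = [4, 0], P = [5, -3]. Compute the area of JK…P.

Apply the surveyor's formula: 2A = Σ (x_i·y_{i+1} − x_{i+1}·y_i), indices taken mod 7.
Σ = (-25) + (-4) + (-18) + (-17) + (-4) + (-12) + (-66) = -146
Area = |Σ|/2 = 73.

73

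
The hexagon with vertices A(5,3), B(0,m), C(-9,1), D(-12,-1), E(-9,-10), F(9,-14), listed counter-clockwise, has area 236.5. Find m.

2

The doubled signed area Σ (x_i y_{i+1} − x_{i+1} y_i) is linear in m.
With m=0 it equals 445; the coefficient of m is 14 (from the two edges through B).
So 14·m + 445 = 2·236.5 = 473 ⇒ m = 2.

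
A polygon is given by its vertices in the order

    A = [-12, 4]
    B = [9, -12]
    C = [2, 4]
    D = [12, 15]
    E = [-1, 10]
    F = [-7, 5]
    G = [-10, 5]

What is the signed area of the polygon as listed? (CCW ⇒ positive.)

Apply the shoelace (surveyor's) formula: 2A = Σ (x_i·y_{i+1} − x_{i+1}·y_i), indices taken mod 7.
Σ = (108) + (60) + (-18) + (135) + (65) + (15) + (20) = 385
Signed area = Σ/2 = 192.5 (positive ⇒ counter-clockwise traversal).

192.5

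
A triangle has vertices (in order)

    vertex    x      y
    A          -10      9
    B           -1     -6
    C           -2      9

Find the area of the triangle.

60

Apply the shoelace (surveyor's) formula: 2A = Σ (x_i·y_{i+1} − x_{i+1}·y_i), indices taken mod 3.
Cross-terms: 69, -21, 72  ⇒  Σ = 120
Area = |Σ|/2 = 60.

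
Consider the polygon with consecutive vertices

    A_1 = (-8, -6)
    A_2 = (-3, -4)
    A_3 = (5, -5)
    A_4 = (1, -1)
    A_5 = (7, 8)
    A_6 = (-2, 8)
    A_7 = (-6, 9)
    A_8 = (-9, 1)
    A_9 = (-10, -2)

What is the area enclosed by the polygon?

Cross-terms: 14, 35, 0, 15, 72, 30, 75, 28, 44  ⇒  Σ = 313
Area = |Σ|/2 = 156.5.

156.5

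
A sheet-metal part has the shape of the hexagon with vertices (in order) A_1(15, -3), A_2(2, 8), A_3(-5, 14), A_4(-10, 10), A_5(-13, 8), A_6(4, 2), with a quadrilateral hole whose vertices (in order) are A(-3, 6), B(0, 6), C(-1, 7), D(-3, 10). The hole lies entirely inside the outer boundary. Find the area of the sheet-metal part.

111.5

Outer boundary:
Σ = (126) + (68) + (90) + (50) + (-58) + (-42) = 234
Area = |Σ|/2 = 117.
Hole:
A→B: (-3)(6) − (0)(6) = -18
B→C: (0)(7) − (-1)(6) = 6
C→D: (-1)(10) − (-3)(7) = 11
D→A: (-3)(6) − (-3)(10) = 12
Σ = 11
Area = |Σ|/2 = 5.5.
Net area = 117 − 5.5 = 111.5.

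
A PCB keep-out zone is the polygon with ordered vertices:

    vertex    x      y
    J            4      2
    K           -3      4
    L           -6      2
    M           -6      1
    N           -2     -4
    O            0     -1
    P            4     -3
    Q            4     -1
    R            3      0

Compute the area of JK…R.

Σ = (22) + (18) + (6) + (26) + (2) + (4) + (8) + (3) + (6) = 95
Area = |Σ|/2 = 47.5.

47.5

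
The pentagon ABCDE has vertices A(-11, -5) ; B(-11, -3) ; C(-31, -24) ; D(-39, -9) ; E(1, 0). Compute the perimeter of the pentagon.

102

|AB| = √((0)² + (2)²) = √4 = 2
|BC| = √((-20)² + (-21)²) = √841 = 29
|CD| = √((-8)² + (15)²) = √289 = 17
|DE| = √((40)² + (9)²) = √1681 = 41
|EA| = √((-12)² + (-5)²) = √169 = 13
Perimeter = 2 + 29 + 17 + 41 + 13 = 102.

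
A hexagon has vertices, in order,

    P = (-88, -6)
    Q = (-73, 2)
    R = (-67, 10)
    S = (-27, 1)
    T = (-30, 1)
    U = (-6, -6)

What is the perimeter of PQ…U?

|PQ| = √((15)² + (8)²) = √289 = 17
|QR| = √((6)² + (8)²) = √100 = 10
|RS| = √((40)² + (-9)²) = √1681 = 41
|ST| = √((-3)² + (0)²) = √9 = 3
|TU| = √((24)² + (-7)²) = √625 = 25
|UP| = √((-82)² + (0)²) = √6724 = 82
Perimeter = 17 + 10 + 41 + 3 + 25 + 82 = 178.

178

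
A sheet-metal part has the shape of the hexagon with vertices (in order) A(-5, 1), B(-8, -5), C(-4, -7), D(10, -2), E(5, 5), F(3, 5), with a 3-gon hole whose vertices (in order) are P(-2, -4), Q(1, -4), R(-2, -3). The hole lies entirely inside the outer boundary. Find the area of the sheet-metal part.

Outer boundary:
Σ = (33) + (36) + (78) + (60) + (10) + (28) = 245
Area = |Σ|/2 = 122.5.
Hole:
Cross-terms: 12, -11, 2  ⇒  Σ = 3
Area = |Σ|/2 = 1.5.
Net area = 122.5 − 1.5 = 121.

121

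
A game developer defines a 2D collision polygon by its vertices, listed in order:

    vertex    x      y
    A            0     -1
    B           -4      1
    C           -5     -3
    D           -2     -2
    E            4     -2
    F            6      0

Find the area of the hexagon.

Σ = (-4) + (17) + (4) + (12) + (12) + (-6) = 35
Area = |Σ|/2 = 17.5.

17.5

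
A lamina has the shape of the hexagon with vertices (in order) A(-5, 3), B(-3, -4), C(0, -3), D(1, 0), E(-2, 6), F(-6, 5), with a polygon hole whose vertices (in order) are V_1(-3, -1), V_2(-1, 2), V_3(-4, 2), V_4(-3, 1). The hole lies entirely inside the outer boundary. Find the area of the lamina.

36.5

Outer boundary:
Apply the shoelace (surveyor's) formula: 2A = Σ (x_i·y_{i+1} − x_{i+1}·y_i), indices taken mod 6.
Σ = (29) + (9) + (3) + (6) + (26) + (7) = 80
Area = |Σ|/2 = 40.
Hole:
Apply the shoelace (surveyor's) formula: 2A = Σ (x_i·y_{i+1} − x_{i+1}·y_i), indices taken mod 4.
Σ = (-7) + (6) + (2) + (6) = 7
Area = |Σ|/2 = 3.5.
Net area = 40 − 3.5 = 36.5.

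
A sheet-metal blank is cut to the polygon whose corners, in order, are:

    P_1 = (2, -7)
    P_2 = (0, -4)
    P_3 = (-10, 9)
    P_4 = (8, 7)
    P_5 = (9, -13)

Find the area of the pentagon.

197

Apply the shoelace (surveyor's) formula: 2A = Σ (x_i·y_{i+1} − x_{i+1}·y_i), indices taken mod 5.
Cross-terms: -8, -40, -142, -167, -37  ⇒  Σ = -394
Area = |Σ|/2 = 197.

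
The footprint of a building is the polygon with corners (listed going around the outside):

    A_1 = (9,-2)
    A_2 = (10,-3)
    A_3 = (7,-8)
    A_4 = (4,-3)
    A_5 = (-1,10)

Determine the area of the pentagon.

53

Cross-terms: -7, -59, 11, 37, -88  ⇒  Σ = -106
Area = |Σ|/2 = 53.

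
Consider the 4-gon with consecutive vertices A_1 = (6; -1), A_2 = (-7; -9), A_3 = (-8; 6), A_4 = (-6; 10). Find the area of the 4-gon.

Σ = (-61) + (-114) + (-44) + (-54) = -273
Area = |Σ|/2 = 136.5.

136.5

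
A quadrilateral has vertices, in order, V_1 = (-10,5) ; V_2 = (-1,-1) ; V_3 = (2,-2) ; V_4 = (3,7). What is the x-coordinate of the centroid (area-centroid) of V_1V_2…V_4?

Apply the shoelace formula. First the cross-terms c_i = x_i·y_{i+1} − x_{i+1}·y_i:
  15, 4, 20, 85  ⇒  2A = 124, A = 62.
Then Σ (x_i + x_{i+1})·c_i = -656, so x̄ = -656 / (6·62) = -164/93.

-164/93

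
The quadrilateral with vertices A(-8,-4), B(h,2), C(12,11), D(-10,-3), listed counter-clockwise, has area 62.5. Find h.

The doubled signed area Σ (x_i y_{i+1} − x_{i+1} y_i) is linear in h.
With h=0 it equals 50; the coefficient of h is 15 (from the two edges through B).
So 15·h + 50 = 2·62.5 = 125 ⇒ h = 5.

5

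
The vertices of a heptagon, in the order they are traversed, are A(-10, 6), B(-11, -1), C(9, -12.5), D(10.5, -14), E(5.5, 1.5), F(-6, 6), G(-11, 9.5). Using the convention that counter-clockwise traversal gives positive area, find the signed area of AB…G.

200.25

Apply the shoelace formula: 2A = Σ (x_i·y_{i+1} − x_{i+1}·y_i), indices taken mod 7.
A→B: (-10)(-1) − (-11)(6) = 76
B→C: (-11)(-12.5) − (9)(-1) = 146.5
C→D: (9)(-14) − (10.5)(-12.5) = 5.25
D→E: (10.5)(1.5) − (5.5)(-14) = 92.75
E→F: (5.5)(6) − (-6)(1.5) = 42
F→G: (-6)(9.5) − (-11)(6) = 9
G→A: (-11)(6) − (-10)(9.5) = 29
Σ = 400.5
Signed area = Σ/2 = 200.25 (positive ⇒ counter-clockwise traversal).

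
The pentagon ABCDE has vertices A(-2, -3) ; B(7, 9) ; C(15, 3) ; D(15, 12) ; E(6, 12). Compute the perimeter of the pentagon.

60

|AB| = √((9)² + (12)²) = √225 = 15
|BC| = √((8)² + (-6)²) = √100 = 10
|CD| = √((0)² + (9)²) = √81 = 9
|DE| = √((-9)² + (0)²) = √81 = 9
|EA| = √((-8)² + (-15)²) = √289 = 17
Perimeter = 15 + 10 + 9 + 9 + 17 = 60.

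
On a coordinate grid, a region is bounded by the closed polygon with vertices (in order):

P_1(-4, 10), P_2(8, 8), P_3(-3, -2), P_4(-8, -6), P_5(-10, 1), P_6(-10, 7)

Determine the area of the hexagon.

151

Apply the shoelace formula: 2A = Σ (x_i·y_{i+1} − x_{i+1}·y_i), indices taken mod 6.
Cross-terms: -112, 8, 2, -68, -60, -72  ⇒  Σ = -302
Area = |Σ|/2 = 151.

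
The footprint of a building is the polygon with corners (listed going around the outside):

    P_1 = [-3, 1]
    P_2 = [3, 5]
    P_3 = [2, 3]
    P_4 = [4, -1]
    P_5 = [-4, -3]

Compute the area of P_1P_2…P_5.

31

Apply Gauss's area formula: 2A = Σ (x_i·y_{i+1} − x_{i+1}·y_i), indices taken mod 5.
Σ = (-18) + (-1) + (-14) + (-16) + (-13) = -62
Area = |Σ|/2 = 31.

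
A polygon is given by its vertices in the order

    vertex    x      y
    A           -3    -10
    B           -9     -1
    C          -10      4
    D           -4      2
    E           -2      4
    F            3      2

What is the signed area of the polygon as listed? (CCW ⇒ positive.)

-94.5

Apply Gauss's area formula: 2A = Σ (x_i·y_{i+1} − x_{i+1}·y_i), indices taken mod 6.
Σ = (-87) + (-46) + (-4) + (-12) + (-16) + (-24) = -189
Signed area = Σ/2 = -94.5 (negative ⇒ clockwise traversal).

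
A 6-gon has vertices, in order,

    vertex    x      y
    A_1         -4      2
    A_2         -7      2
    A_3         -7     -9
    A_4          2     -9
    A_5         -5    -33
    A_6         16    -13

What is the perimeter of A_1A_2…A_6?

102

|A_1A_2| = √((-3)² + (0)²) = √9 = 3
|A_2A_3| = √((0)² + (-11)²) = √121 = 11
|A_3A_4| = √((9)² + (0)²) = √81 = 9
|A_4A_5| = √((-7)² + (-24)²) = √625 = 25
|A_5A_6| = √((21)² + (20)²) = √841 = 29
|A_6A_1| = √((-20)² + (15)²) = √625 = 25
Perimeter = 3 + 11 + 9 + 25 + 29 + 25 = 102.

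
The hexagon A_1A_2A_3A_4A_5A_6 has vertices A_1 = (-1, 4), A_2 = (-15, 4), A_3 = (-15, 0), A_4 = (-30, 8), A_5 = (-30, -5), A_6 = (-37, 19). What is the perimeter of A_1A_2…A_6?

112

|A_1A_2| = √((-14)² + (0)²) = √196 = 14
|A_2A_3| = √((0)² + (-4)²) = √16 = 4
|A_3A_4| = √((-15)² + (8)²) = √289 = 17
|A_4A_5| = √((0)² + (-13)²) = √169 = 13
|A_5A_6| = √((-7)² + (24)²) = √625 = 25
|A_6A_1| = √((36)² + (-15)²) = √1521 = 39
Perimeter = 14 + 4 + 17 + 13 + 25 + 39 = 112.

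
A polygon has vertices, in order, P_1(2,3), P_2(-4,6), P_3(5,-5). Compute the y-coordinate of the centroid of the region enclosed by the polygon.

Apply the shoelace formula. First the cross-terms c_i = x_i·y_{i+1} − x_{i+1}·y_i:
  24, -10, 25  ⇒  2A = 39, A = 19.5.
Then Σ (y_i + y_{i+1})·c_i = 156, so ȳ = 156 / (6·19.5) = 4/3.

4/3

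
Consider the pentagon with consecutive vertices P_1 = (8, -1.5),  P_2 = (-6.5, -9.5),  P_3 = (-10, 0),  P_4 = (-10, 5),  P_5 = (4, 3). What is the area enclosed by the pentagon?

Σ = (-85.75) + (-95) + (-50) + (-50) + (-30) = -310.75
Area = |Σ|/2 = 155.375.

155.375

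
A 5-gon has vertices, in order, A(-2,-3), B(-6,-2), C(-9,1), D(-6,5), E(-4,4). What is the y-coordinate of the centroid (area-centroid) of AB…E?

52/61

Apply the surveyor's formula. First the cross-terms c_i = x_i·y_{i+1} − x_{i+1}·y_i:
  -14, -24, -39, -4, 20  ⇒  2A = -61, A = -30.5.
Then Σ (y_i + y_{i+1})·c_i = -156, so ȳ = -156 / (6·(-30.5)) = 52/61.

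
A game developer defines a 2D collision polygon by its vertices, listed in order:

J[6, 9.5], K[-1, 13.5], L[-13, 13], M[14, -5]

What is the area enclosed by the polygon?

Cross-terms: 90.5, 162.5, -117, 163  ⇒  Σ = 299
Area = |Σ|/2 = 149.5.

149.5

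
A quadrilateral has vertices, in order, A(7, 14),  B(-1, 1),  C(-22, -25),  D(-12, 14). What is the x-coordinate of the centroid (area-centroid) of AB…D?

Apply the surveyor's formula. First the cross-terms c_i = x_i·y_{i+1} − x_{i+1}·y_i:
  21, 47, -608, -266  ⇒  2A = -806, A = -403.
Then Σ (x_i + x_{i+1})·c_i = 21047, so x̄ = 21047 / (6·(-403)) = -1619/186.

-1619/186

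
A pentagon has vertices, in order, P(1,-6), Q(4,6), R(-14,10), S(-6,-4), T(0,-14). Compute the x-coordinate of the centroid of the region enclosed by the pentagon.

Apply the shoelace (surveyor's) formula. First the cross-terms c_i = x_i·y_{i+1} − x_{i+1}·y_i:
  30, 124, 116, 84, 14  ⇒  2A = 368, A = 184.
Then Σ (x_i + x_{i+1})·c_i = -3900, so x̄ = -3900 / (6·184) = -325/92.

-325/92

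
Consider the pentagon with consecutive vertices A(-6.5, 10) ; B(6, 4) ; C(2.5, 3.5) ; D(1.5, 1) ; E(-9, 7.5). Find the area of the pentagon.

A→B: (-6.5)(4) − (6)(10) = -86
B→C: (6)(3.5) − (2.5)(4) = 11
C→D: (2.5)(1) − (1.5)(3.5) = -2.75
D→E: (1.5)(7.5) − (-9)(1) = 20.25
E→A: (-9)(10) − (-6.5)(7.5) = -41.25
Σ = -98.75
Area = |Σ|/2 = 49.375.

49.375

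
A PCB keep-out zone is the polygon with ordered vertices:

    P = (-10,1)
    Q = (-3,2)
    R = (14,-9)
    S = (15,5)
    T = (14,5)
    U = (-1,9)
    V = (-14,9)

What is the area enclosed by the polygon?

258

Cross-terms: -17, -1, 205, 5, 131, 117, 76  ⇒  Σ = 516
Area = |Σ|/2 = 258.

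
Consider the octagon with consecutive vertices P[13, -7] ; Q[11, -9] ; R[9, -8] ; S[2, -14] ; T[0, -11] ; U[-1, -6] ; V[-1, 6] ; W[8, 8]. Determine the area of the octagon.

Cross-terms: -40, -7, -110, -22, -11, -12, -56, -160  ⇒  Σ = -418
Area = |Σ|/2 = 209.

209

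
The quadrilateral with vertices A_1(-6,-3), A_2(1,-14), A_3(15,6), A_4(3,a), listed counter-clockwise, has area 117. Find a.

Write out the shoelace sum; only the two edges meeting at A_4 involve a:
2·Area = [(15·a − 3·6) + (3·(-3) − (-6)·a)] + 303
       = 21·a + 276 = 234
⇒ a = -2.

-2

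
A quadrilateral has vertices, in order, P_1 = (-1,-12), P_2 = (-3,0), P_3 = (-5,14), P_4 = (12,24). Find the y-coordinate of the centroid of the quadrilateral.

Apply the shoelace formula. First the cross-terms c_i = x_i·y_{i+1} − x_{i+1}·y_i:
  -36, -42, -288, -120  ⇒  2A = -486, A = -243.
Then Σ (y_i + y_{i+1})·c_i = -12540, so ȳ = -12540 / (6·(-243)) = 2090/243.

2090/243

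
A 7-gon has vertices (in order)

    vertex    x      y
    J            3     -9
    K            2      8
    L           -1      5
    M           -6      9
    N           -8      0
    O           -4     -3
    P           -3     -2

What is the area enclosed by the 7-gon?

Cross-terms: 42, 18, 21, 72, 24, -1, 33  ⇒  Σ = 209
Area = |Σ|/2 = 104.5.

104.5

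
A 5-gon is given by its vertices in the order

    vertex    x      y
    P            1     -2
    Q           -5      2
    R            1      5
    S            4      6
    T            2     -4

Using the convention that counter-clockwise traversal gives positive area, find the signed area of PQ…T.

Apply the shoelace formula: 2A = Σ (x_i·y_{i+1} − x_{i+1}·y_i), indices taken mod 5.
Σ = (-8) + (-27) + (-14) + (-28) + (0) = -77
Signed area = Σ/2 = -38.5 (negative ⇒ clockwise traversal).

-38.5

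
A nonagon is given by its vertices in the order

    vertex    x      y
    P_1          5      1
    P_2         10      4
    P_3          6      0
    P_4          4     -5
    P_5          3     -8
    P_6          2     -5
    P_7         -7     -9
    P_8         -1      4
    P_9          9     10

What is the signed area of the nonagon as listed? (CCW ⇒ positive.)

Apply the surveyor's formula: 2A = Σ (x_i·y_{i+1} − x_{i+1}·y_i), indices taken mod 9.
Σ = (10) + (-24) + (-30) + (-17) + (1) + (-53) + (-37) + (-46) + (-41) = -237
Signed area = Σ/2 = -118.5 (negative ⇒ clockwise traversal).

-118.5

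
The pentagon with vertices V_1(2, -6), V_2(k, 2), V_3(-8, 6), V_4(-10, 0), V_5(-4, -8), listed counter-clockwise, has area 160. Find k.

10

The doubled signed area Σ (x_i y_{i+1} − x_{i+1} y_i) is linear in k.
With k=0 it equals 200; the coefficient of k is 12 (from the two edges through V_2).
So 12·k + 200 = 2·160 = 320 ⇒ k = 10.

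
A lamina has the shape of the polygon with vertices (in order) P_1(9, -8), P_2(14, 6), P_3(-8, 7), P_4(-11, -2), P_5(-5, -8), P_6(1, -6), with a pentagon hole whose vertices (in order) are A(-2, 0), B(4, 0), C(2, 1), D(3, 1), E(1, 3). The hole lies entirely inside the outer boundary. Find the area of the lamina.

Outer boundary:
Apply the surveyor's formula: 2A = Σ (x_i·y_{i+1} − x_{i+1}·y_i), indices taken mod 6.
Σ = (166) + (146) + (93) + (78) + (38) + (46) = 567
Area = |Σ|/2 = 283.5.
Hole:
Cross-terms: 0, 4, -1, 8, 6  ⇒  Σ = 17
Area = |Σ|/2 = 8.5.
Net area = 283.5 − 8.5 = 275.

275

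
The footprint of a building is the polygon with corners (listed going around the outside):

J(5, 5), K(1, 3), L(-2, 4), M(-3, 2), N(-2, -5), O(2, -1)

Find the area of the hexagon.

37

Σ = (10) + (10) + (8) + (19) + (12) + (15) = 74
Area = |Σ|/2 = 37.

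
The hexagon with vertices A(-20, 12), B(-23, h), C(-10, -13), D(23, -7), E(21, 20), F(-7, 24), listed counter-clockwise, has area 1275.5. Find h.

The doubled signed area Σ (x_i y_{i+1} − x_{i+1} y_i) is linear in h.
With h=0 it equals 2591; the coefficient of h is -10 (from the two edges through B).
So -10·h + 2591 = 2·1275.5 = 2551 ⇒ h = 4.

4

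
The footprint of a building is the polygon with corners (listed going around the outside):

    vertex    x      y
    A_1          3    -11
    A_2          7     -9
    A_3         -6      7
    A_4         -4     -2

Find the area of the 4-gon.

Apply the shoelace formula: 2A = Σ (x_i·y_{i+1} − x_{i+1}·y_i), indices taken mod 4.
Σ = (50) + (-5) + (40) + (50) = 135
Area = |Σ|/2 = 67.5.

67.5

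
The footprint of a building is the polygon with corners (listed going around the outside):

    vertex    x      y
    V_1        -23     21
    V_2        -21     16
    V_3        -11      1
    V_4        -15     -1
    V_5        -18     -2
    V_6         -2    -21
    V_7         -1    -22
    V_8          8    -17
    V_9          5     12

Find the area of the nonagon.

Apply the shoelace (surveyor's) formula: 2A = Σ (x_i·y_{i+1} − x_{i+1}·y_i), indices taken mod 9.
Σ = (73) + (155) + (26) + (12) + (374) + (23) + (193) + (181) + (381) = 1418
Area = |Σ|/2 = 709.

709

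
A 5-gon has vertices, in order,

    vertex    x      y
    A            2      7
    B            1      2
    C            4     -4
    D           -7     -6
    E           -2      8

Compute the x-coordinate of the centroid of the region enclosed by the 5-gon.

-233/165

Apply the shoelace formula. First the cross-terms c_i = x_i·y_{i+1} − x_{i+1}·y_i:
  -3, -12, -52, -68, -30  ⇒  2A = -165, A = -82.5.
Then Σ (x_i + x_{i+1})·c_i = 699, so x̄ = 699 / (6·(-82.5)) = -233/165.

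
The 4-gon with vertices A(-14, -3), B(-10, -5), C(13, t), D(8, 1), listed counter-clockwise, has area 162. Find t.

Write out the shoelace sum; only the two edges meeting at C involve t:
2·Area = [((-10)·t − 13·(-5)) + (13·1 − 8·t)] + 30
       = -18·t + 108 = 324
⇒ t = -12.

-12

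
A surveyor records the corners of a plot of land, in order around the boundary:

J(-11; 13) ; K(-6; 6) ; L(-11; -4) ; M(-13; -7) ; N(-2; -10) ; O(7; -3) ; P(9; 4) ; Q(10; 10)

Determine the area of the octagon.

Σ = (12) + (90) + (25) + (116) + (76) + (55) + (50) + (240) = 664
Area = |Σ|/2 = 332.

332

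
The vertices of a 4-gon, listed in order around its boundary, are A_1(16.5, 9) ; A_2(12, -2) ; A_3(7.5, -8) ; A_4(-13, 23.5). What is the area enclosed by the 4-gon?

327.25

Apply the surveyor's formula: 2A = Σ (x_i·y_{i+1} − x_{i+1}·y_i), indices taken mod 4.
Σ = (-141) + (-81) + (72.25) + (-504.75) = -654.5
Area = |Σ|/2 = 327.25.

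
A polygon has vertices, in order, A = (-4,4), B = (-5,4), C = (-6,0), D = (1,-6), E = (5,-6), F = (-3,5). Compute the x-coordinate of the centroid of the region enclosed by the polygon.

Apply the surveyor's formula. First the cross-terms c_i = x_i·y_{i+1} − x_{i+1}·y_i:
  4, 24, 36, 24, 7, 8  ⇒  2A = 103, A = 51.5.
Then Σ (x_i + x_{i+1})·c_i = -378, so x̄ = -378 / (6·51.5) = -126/103.

-126/103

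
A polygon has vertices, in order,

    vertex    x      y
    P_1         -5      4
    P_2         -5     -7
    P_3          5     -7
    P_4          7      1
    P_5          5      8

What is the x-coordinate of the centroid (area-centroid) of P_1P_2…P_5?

71/87

Apply the surveyor's formula. First the cross-terms c_i = x_i·y_{i+1} − x_{i+1}·y_i:
  55, 70, 54, 51, 60  ⇒  2A = 290, A = 145.
Then Σ (x_i + x_{i+1})·c_i = 710, so x̄ = 710 / (6·145) = 71/87.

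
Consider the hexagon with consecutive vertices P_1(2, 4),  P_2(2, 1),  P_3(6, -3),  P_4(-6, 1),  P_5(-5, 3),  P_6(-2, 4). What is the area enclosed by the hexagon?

36.5

Apply the shoelace formula: 2A = Σ (x_i·y_{i+1} − x_{i+1}·y_i), indices taken mod 6.
P_1→P_2: (2)(1) − (2)(4) = -6
P_2→P_3: (2)(-3) − (6)(1) = -12
P_3→P_4: (6)(1) − (-6)(-3) = -12
P_4→P_5: (-6)(3) − (-5)(1) = -13
P_5→P_6: (-5)(4) − (-2)(3) = -14
P_6→P_1: (-2)(4) − (2)(4) = -16
Σ = -73
Area = |Σ|/2 = 36.5.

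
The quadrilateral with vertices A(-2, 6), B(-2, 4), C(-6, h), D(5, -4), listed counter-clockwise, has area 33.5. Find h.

1

Write out the shoelace sum; only the two edges meeting at C involve h:
2·Area = [((-2)·h − (-6)·4) + ((-6)·(-4) − 5·h)] + 26
       = -7·h + 74 = 67
⇒ h = 1.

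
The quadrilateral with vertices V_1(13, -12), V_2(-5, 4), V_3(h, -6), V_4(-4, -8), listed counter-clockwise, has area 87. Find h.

-2

Write out the shoelace sum; only the two edges meeting at V_3 involve h:
2·Area = [((-5)·(-6) − h·4) + (h·(-8) − (-4)·(-6))] + 144
       = -12·h + 150 = 174
⇒ h = -2.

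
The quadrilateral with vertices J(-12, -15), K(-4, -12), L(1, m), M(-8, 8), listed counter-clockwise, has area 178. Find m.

The doubled signed area Σ (x_i y_{i+1} − x_{i+1} y_i) is linear in m.
With m=0 it equals 320; the coefficient of m is 4 (from the two edges through L).
So 4·m + 320 = 2·178 = 356 ⇒ m = 9.

9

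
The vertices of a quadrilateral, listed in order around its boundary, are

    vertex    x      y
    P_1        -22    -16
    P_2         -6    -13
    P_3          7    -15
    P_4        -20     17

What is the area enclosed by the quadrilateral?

Σ = (190) + (181) + (-181) + (694) = 884
Area = |Σ|/2 = 442.

442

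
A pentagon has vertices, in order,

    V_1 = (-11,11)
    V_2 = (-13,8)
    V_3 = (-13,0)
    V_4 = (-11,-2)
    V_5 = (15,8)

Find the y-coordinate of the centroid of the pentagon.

1571/285

Apply the shoelace formula. First the cross-terms c_i = x_i·y_{i+1} − x_{i+1}·y_i:
  55, 104, 26, -58, 253  ⇒  2A = 380, A = 190.
Then Σ (y_i + y_{i+1})·c_i = 6284, so ȳ = 6284 / (6·190) = 1571/285.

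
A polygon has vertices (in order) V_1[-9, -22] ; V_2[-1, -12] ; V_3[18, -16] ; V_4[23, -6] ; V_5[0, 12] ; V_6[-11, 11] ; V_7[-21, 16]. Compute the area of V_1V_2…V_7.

823.5

V_1→V_2: (-9)(-12) − (-1)(-22) = 86
V_2→V_3: (-1)(-16) − (18)(-12) = 232
V_3→V_4: (18)(-6) − (23)(-16) = 260
V_4→V_5: (23)(12) − (0)(-6) = 276
V_5→V_6: (0)(11) − (-11)(12) = 132
V_6→V_7: (-11)(16) − (-21)(11) = 55
V_7→V_1: (-21)(-22) − (-9)(16) = 606
Σ = 1647
Area = |Σ|/2 = 823.5.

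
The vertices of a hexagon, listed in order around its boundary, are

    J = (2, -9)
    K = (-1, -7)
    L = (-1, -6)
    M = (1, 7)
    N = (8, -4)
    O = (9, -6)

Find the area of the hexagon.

Apply the surveyor's formula: 2A = Σ (x_i·y_{i+1} − x_{i+1}·y_i), indices taken mod 6.
Σ = (-23) + (-1) + (-1) + (-60) + (-12) + (-69) = -166
Area = |Σ|/2 = 83.

83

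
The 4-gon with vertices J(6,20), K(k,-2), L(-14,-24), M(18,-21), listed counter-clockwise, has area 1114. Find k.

Write out the shoelace sum; only the two edges meeting at K involve k:
2·Area = [(6·(-2) − k·20) + (k·(-24) − (-14)·(-2))] + 1212
       = -44·k + 1172 = 2228
⇒ k = -24.

-24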